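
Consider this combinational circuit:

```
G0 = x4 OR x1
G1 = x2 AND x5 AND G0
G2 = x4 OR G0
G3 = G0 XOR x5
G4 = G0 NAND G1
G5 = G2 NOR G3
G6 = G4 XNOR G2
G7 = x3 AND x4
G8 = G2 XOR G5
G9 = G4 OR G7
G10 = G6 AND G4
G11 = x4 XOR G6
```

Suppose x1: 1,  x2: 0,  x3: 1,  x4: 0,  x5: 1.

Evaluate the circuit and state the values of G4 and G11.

G4 = 1, G11 = 1

G0 = x4 OR x1 = 0 OR 1 = 1
G1 = x2 AND x5 AND G0 = 0 AND 1 AND 1 = 0
G2 = x4 OR G0 = 0 OR 1 = 1
G4 = G0 NAND G1 = 1 NAND 0 = 1
G6 = G4 XNOR G2 = 1 XNOR 1 = 1
G11 = x4 XOR G6 = 0 XOR 1 = 1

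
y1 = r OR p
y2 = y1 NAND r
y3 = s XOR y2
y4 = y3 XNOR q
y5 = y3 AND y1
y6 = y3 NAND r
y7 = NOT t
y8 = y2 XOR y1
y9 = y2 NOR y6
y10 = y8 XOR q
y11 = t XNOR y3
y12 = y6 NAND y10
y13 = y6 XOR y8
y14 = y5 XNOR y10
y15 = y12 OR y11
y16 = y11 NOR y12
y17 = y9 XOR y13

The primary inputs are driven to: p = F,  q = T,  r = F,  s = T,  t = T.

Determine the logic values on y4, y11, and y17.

y1 = r OR p = F OR F = F
y2 = y1 NAND r = F NAND F = T
y3 = s XOR y2 = T XOR T = F
y4 = y3 XNOR q = F XNOR T = F
y6 = y3 NAND r = F NAND F = T
y8 = y2 XOR y1 = T XOR F = T
y9 = y2 NOR y6 = T NOR T = F
y11 = t XNOR y3 = T XNOR F = F
y13 = y6 XOR y8 = T XOR T = F
y17 = y9 XOR y13 = F XOR F = F

y4 = F, y11 = F, y17 = F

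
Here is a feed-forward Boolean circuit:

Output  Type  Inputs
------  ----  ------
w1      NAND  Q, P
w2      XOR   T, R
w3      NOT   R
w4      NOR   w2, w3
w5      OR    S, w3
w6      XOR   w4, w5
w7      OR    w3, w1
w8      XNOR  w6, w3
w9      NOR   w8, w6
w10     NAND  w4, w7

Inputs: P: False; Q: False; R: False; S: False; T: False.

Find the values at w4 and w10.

w4 = False, w10 = True

w1 = Q NAND P = False NAND False = True
w2 = T XOR R = False XOR False = False
w3 = NOT R = NOT False = True
w4 = w2 NOR w3 = False NOR True = False
w7 = w3 OR w1 = True OR True = True
w10 = w4 NAND w7 = False NAND True = True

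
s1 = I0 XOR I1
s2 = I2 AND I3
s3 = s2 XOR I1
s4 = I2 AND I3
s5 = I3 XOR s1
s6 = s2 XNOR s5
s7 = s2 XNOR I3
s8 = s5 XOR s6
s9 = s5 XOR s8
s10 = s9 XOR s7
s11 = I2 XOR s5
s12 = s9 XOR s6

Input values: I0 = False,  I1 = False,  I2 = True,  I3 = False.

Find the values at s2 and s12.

s2 = False; s12 = False

s1 = I0 XOR I1 = False XOR False = False
s2 = I2 AND I3 = True AND False = False
s5 = I3 XOR s1 = False XOR False = False
s6 = s2 XNOR s5 = False XNOR False = True
s8 = s5 XOR s6 = False XOR True = True
s9 = s5 XOR s8 = False XOR True = True
s12 = s9 XOR s6 = True XOR True = False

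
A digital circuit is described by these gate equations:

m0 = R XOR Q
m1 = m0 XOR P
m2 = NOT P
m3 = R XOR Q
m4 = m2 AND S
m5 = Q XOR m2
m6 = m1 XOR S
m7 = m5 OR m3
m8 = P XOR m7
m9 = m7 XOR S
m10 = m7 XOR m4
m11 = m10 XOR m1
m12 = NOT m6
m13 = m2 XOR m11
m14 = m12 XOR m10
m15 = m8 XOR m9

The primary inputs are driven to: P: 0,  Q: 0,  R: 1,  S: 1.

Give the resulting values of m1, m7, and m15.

m0 = R XOR Q = 1 XOR 0 = 1
m1 = m0 XOR P = 1 XOR 0 = 1
m2 = NOT P = NOT 0 = 1
m3 = R XOR Q = 1 XOR 0 = 1
m5 = Q XOR m2 = 0 XOR 1 = 1
m7 = m5 OR m3 = 1 OR 1 = 1
m8 = P XOR m7 = 0 XOR 1 = 1
m9 = m7 XOR S = 1 XOR 1 = 0
m15 = m8 XOR m9 = 1 XOR 0 = 1

m1 = 1, m7 = 1, m15 = 1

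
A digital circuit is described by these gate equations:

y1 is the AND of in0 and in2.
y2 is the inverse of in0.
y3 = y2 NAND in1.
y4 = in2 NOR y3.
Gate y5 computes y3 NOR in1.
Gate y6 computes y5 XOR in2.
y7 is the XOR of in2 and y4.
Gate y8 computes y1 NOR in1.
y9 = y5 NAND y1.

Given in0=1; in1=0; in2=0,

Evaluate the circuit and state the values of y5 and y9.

y5 = 0  y9 = 1

y1 = in0 AND in2 = 1 AND 0 = 0
y2 = NOT in0 = NOT 1 = 0
y3 = y2 NAND in1 = 0 NAND 0 = 1
y5 = y3 NOR in1 = 1 NOR 0 = 0
y9 = y5 NAND y1 = 0 NAND 0 = 1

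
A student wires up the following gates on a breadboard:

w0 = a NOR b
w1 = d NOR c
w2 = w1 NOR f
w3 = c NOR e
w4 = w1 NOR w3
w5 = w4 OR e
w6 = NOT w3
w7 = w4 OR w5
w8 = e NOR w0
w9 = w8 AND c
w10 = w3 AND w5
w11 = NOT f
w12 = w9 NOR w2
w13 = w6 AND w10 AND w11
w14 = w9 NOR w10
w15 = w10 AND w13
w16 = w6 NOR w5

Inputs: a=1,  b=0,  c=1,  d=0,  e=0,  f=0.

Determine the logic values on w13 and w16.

w13 = 0  w16 = 0

w1 = d NOR c = 0 NOR 1 = 0
w3 = c NOR e = 1 NOR 0 = 0
w4 = w1 NOR w3 = 0 NOR 0 = 1
w5 = w4 OR e = 1 OR 0 = 1
w6 = NOT w3 = NOT 0 = 1
w10 = w3 AND w5 = 0 AND 1 = 0
w11 = NOT f = NOT 0 = 1
w13 = w6 AND w10 AND w11 = 1 AND 0 AND 1 = 0
w16 = w6 NOR w5 = 1 NOR 1 = 0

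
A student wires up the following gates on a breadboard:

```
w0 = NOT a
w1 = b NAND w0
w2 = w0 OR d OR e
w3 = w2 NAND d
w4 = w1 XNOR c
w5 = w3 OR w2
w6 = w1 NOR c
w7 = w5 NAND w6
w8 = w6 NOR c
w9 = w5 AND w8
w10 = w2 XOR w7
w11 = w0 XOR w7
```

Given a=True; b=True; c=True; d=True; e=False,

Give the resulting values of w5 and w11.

w0 = NOT a = NOT True = False
w1 = b NAND w0 = True NAND False = True
w2 = w0 OR d OR e = False OR True OR False = True
w3 = w2 NAND d = True NAND True = False
w5 = w3 OR w2 = False OR True = True
w6 = w1 NOR c = True NOR True = False
w7 = w5 NAND w6 = True NAND False = True
w11 = w0 XOR w7 = False XOR True = True

w5 = True; w11 = True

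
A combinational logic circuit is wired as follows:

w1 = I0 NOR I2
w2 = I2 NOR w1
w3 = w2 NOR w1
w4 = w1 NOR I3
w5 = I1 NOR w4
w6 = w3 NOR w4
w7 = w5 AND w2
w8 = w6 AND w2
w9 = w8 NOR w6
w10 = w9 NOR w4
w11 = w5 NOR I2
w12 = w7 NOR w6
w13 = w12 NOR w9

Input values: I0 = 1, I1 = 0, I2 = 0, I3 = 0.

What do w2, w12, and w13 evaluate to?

w1 = I0 NOR I2 = 1 NOR 0 = 0
w2 = I2 NOR w1 = 0 NOR 0 = 1
w3 = w2 NOR w1 = 1 NOR 0 = 0
w4 = w1 NOR I3 = 0 NOR 0 = 1
w5 = I1 NOR w4 = 0 NOR 1 = 0
w6 = w3 NOR w4 = 0 NOR 1 = 0
w7 = w5 AND w2 = 0 AND 1 = 0
w8 = w6 AND w2 = 0 AND 1 = 0
w9 = w8 NOR w6 = 0 NOR 0 = 1
w12 = w7 NOR w6 = 0 NOR 0 = 1
w13 = w12 NOR w9 = 1 NOR 1 = 0

w2 = 1; w12 = 1; w13 = 0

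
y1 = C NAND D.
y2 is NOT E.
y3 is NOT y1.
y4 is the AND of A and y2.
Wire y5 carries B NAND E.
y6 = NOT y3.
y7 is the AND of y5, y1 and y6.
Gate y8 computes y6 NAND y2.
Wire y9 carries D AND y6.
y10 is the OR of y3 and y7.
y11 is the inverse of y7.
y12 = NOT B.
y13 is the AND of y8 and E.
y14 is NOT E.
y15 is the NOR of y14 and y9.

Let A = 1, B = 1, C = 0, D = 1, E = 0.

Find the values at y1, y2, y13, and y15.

y1 = 1; y2 = 1; y13 = 0; y15 = 0

y1 = C NAND D = 0 NAND 1 = 1
y2 = NOT E = NOT 0 = 1
y3 = NOT y1 = NOT 1 = 0
y6 = NOT y3 = NOT 0 = 1
y8 = y6 NAND y2 = 1 NAND 1 = 0
y9 = D AND y6 = 1 AND 1 = 1
y13 = y8 AND E = 0 AND 0 = 0
y14 = NOT E = NOT 0 = 1
y15 = y14 NOR y9 = 1 NOR 1 = 0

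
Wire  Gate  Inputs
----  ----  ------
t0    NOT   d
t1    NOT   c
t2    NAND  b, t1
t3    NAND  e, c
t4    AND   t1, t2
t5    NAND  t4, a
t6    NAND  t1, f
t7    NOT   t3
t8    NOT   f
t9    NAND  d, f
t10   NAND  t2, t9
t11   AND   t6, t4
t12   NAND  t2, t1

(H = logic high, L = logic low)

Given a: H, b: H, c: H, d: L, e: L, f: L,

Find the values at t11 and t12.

t1 = NOT c = NOT H = L
t2 = b NAND t1 = H NAND L = H
t4 = t1 AND t2 = L AND H = L
t6 = t1 NAND f = L NAND L = H
t11 = t6 AND t4 = H AND L = L
t12 = t2 NAND t1 = H NAND L = H

t11 = L, t12 = H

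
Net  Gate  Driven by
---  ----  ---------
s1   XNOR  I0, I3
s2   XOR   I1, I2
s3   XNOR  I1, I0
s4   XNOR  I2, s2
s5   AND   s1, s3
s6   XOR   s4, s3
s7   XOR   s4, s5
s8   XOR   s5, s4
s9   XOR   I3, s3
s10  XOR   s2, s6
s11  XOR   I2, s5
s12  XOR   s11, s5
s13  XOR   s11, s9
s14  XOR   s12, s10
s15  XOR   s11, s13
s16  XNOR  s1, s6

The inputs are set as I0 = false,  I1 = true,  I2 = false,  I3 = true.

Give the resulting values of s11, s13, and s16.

s1 = I0 XNOR I3 = false XNOR true = false
s2 = I1 XOR I2 = true XOR false = true
s3 = I1 XNOR I0 = true XNOR false = false
s4 = I2 XNOR s2 = false XNOR true = false
s5 = s1 AND s3 = false AND false = false
s6 = s4 XOR s3 = false XOR false = false
s9 = I3 XOR s3 = true XOR false = true
s11 = I2 XOR s5 = false XOR false = false
s13 = s11 XOR s9 = false XOR true = true
s16 = s1 XNOR s6 = false XNOR false = true

s11 = false, s13 = true, s16 = true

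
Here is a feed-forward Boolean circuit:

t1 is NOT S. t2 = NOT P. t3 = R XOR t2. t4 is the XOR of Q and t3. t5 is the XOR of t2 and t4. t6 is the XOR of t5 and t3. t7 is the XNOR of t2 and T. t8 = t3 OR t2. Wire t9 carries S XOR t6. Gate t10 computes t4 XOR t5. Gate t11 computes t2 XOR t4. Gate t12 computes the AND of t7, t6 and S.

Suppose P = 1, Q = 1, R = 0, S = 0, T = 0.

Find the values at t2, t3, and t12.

t2 = 0, t3 = 0, t12 = 0

t2 = NOT P = NOT 1 = 0
t3 = R XOR t2 = 0 XOR 0 = 0
t4 = Q XOR t3 = 1 XOR 0 = 1
t5 = t2 XOR t4 = 0 XOR 1 = 1
t6 = t5 XOR t3 = 1 XOR 0 = 1
t7 = t2 XNOR T = 0 XNOR 0 = 1
t12 = t7 AND t6 AND S = 1 AND 1 AND 0 = 0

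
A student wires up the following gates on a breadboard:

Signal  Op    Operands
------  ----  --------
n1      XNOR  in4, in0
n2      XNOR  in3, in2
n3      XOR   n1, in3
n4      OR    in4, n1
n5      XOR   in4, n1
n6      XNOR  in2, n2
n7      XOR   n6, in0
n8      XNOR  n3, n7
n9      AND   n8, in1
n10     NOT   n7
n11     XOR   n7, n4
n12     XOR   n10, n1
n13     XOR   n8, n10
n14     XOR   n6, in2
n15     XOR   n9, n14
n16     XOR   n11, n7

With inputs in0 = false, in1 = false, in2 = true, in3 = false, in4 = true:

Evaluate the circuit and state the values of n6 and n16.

n1 = in4 XNOR in0 = true XNOR false = false
n2 = in3 XNOR in2 = false XNOR true = false
n4 = in4 OR n1 = true OR false = true
n6 = in2 XNOR n2 = true XNOR false = false
n7 = n6 XOR in0 = false XOR false = false
n11 = n7 XOR n4 = false XOR true = true
n16 = n11 XOR n7 = true XOR false = true

n6 = false; n16 = true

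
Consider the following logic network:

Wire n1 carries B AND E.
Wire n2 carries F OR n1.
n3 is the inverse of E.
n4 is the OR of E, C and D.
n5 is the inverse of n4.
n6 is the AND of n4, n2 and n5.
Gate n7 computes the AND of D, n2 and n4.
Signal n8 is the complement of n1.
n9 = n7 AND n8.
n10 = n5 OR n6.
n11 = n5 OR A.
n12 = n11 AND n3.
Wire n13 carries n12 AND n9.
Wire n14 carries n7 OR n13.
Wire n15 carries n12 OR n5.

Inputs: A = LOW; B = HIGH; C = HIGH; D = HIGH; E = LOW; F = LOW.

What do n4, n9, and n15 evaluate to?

n4 = HIGH  n9 = LOW  n15 = LOW

n1 = B AND E = HIGH AND LOW = LOW
n2 = F OR n1 = LOW OR LOW = LOW
n3 = NOT E = NOT LOW = HIGH
n4 = E OR C OR D = LOW OR HIGH OR HIGH = HIGH
n5 = NOT n4 = NOT HIGH = LOW
n7 = D AND n2 AND n4 = HIGH AND LOW AND HIGH = LOW
n8 = NOT n1 = NOT LOW = HIGH
n9 = n7 AND n8 = LOW AND HIGH = LOW
n11 = n5 OR A = LOW OR LOW = LOW
n12 = n11 AND n3 = LOW AND HIGH = LOW
n15 = n12 OR n5 = LOW OR LOW = LOW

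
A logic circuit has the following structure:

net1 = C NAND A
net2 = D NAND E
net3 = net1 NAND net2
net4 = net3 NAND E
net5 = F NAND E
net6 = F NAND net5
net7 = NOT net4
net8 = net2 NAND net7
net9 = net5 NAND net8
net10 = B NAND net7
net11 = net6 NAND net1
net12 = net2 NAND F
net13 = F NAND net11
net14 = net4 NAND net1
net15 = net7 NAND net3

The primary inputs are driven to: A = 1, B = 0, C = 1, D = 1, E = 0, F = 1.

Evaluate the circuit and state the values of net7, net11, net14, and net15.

net7 = 0, net11 = 1, net14 = 1, net15 = 1

net1 = C NAND A = 1 NAND 1 = 0
net2 = D NAND E = 1 NAND 0 = 1
net3 = net1 NAND net2 = 0 NAND 1 = 1
net4 = net3 NAND E = 1 NAND 0 = 1
net5 = F NAND E = 1 NAND 0 = 1
net6 = F NAND net5 = 1 NAND 1 = 0
net7 = NOT net4 = NOT 1 = 0
net11 = net6 NAND net1 = 0 NAND 0 = 1
net14 = net4 NAND net1 = 1 NAND 0 = 1
net15 = net7 NAND net3 = 0 NAND 1 = 1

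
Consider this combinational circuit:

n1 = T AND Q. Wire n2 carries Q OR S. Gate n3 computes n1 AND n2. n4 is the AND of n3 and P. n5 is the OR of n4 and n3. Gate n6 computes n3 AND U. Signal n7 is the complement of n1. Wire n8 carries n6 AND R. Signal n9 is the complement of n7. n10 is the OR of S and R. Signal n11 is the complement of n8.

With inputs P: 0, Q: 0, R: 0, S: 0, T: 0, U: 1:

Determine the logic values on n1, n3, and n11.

n1 = 0, n3 = 0, n11 = 1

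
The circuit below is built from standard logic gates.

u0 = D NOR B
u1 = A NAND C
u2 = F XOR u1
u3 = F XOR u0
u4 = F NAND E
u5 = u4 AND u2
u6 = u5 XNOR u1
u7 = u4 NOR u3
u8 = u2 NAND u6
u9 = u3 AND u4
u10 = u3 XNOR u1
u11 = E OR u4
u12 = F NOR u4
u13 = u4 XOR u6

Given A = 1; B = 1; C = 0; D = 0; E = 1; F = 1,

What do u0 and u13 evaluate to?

u0 = D NOR B = 0 NOR 1 = 0
u1 = A NAND C = 1 NAND 0 = 1
u2 = F XOR u1 = 1 XOR 1 = 0
u4 = F NAND E = 1 NAND 1 = 0
u5 = u4 AND u2 = 0 AND 0 = 0
u6 = u5 XNOR u1 = 0 XNOR 1 = 0
u13 = u4 XOR u6 = 0 XOR 0 = 0

u0 = 0  u13 = 0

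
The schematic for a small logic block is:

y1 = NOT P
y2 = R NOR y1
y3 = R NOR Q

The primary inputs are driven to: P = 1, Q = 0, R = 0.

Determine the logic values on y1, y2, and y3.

y1 = 0  y2 = 1  y3 = 1

y1 = NOT P = NOT 1 = 0
y2 = R NOR y1 = 0 NOR 0 = 1
y3 = R NOR Q = 0 NOR 0 = 1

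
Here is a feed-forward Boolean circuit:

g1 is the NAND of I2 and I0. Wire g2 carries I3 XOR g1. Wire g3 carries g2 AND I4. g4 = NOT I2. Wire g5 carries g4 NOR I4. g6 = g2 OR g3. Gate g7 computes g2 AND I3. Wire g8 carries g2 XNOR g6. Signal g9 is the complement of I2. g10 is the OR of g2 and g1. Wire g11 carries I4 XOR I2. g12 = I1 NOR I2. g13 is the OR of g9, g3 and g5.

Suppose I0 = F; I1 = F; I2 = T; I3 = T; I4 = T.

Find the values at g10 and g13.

g1 = I2 NAND I0 = T NAND F = T
g2 = I3 XOR g1 = T XOR T = F
g3 = g2 AND I4 = F AND T = F
g4 = NOT I2 = NOT T = F
g5 = g4 NOR I4 = F NOR T = F
g9 = NOT I2 = NOT T = F
g10 = g2 OR g1 = F OR T = T
g13 = g9 OR g3 OR g5 = F OR F OR F = F

g10 = T, g13 = F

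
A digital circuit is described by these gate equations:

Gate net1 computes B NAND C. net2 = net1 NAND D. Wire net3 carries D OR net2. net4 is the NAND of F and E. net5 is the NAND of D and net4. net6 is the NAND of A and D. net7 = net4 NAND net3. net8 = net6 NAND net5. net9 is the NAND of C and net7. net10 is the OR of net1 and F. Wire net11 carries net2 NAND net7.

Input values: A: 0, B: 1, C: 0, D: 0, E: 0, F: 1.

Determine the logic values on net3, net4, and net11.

net3 = 1; net4 = 1; net11 = 1

net1 = B NAND C = 1 NAND 0 = 1
net2 = net1 NAND D = 1 NAND 0 = 1
net3 = D OR net2 = 0 OR 1 = 1
net4 = F NAND E = 1 NAND 0 = 1
net7 = net4 NAND net3 = 1 NAND 1 = 0
net11 = net2 NAND net7 = 1 NAND 0 = 1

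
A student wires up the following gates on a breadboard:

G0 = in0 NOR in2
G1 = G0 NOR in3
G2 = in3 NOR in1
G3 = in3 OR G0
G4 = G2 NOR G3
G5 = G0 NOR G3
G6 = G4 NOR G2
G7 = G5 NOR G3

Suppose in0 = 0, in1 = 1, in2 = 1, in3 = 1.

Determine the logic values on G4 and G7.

G4 = 0; G7 = 0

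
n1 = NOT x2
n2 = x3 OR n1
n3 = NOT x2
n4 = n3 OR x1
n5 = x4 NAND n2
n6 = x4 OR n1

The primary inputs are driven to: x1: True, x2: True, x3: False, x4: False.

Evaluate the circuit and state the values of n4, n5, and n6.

n4 = True; n5 = True; n6 = False

n1 = NOT x2 = NOT True = False
n2 = x3 OR n1 = False OR False = False
n3 = NOT x2 = NOT True = False
n4 = n3 OR x1 = False OR True = True
n5 = x4 NAND n2 = False NAND False = True
n6 = x4 OR n1 = False OR False = False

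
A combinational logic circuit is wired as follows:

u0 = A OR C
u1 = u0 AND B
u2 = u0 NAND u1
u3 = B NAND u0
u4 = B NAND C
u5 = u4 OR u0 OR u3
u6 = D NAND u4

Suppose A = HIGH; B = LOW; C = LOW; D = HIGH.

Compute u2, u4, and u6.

u0 = A OR C = HIGH OR LOW = HIGH
u1 = u0 AND B = HIGH AND LOW = LOW
u2 = u0 NAND u1 = HIGH NAND LOW = HIGH
u4 = B NAND C = LOW NAND LOW = HIGH
u6 = D NAND u4 = HIGH NAND HIGH = LOW

u2 = HIGH  u4 = HIGH  u6 = LOW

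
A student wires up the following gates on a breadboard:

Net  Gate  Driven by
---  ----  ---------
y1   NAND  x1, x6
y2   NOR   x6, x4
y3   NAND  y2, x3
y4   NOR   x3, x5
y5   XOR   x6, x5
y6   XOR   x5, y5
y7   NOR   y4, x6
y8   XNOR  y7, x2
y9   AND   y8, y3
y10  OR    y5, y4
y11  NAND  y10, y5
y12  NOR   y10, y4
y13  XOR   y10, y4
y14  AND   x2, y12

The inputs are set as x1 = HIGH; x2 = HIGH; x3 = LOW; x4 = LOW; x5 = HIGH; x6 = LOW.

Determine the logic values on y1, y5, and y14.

y1 = x1 NAND x6 = HIGH NAND LOW = HIGH
y4 = x3 NOR x5 = LOW NOR HIGH = LOW
y5 = x6 XOR x5 = LOW XOR HIGH = HIGH
y10 = y5 OR y4 = HIGH OR LOW = HIGH
y12 = y10 NOR y4 = HIGH NOR LOW = LOW
y14 = x2 AND y12 = HIGH AND LOW = LOW

y1 = HIGH  y5 = HIGH  y14 = LOW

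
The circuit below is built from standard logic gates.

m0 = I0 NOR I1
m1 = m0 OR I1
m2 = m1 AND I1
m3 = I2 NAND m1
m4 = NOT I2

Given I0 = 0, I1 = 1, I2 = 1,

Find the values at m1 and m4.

m1 = 1, m4 = 0

m0 = I0 NOR I1 = 0 NOR 1 = 0
m1 = m0 OR I1 = 0 OR 1 = 1
m4 = NOT I2 = NOT 1 = 0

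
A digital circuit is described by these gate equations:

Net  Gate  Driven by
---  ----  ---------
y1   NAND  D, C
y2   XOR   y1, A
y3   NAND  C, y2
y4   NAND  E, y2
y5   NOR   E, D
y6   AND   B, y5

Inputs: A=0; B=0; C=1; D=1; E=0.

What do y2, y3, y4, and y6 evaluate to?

y2 = 0; y3 = 1; y4 = 1; y6 = 0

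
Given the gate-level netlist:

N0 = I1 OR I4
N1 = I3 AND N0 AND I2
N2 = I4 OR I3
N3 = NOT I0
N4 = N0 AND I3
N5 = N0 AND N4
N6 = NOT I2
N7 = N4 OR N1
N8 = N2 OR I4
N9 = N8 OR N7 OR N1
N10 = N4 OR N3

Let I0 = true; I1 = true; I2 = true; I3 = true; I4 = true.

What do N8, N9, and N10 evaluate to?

N0 = I1 OR I4 = true OR true = true
N1 = I3 AND N0 AND I2 = true AND true AND true = true
N2 = I4 OR I3 = true OR true = true
N3 = NOT I0 = NOT true = false
N4 = N0 AND I3 = true AND true = true
N7 = N4 OR N1 = true OR true = true
N8 = N2 OR I4 = true OR true = true
N9 = N8 OR N7 OR N1 = true OR true OR true = true
N10 = N4 OR N3 = true OR false = true

N8 = true; N9 = true; N10 = true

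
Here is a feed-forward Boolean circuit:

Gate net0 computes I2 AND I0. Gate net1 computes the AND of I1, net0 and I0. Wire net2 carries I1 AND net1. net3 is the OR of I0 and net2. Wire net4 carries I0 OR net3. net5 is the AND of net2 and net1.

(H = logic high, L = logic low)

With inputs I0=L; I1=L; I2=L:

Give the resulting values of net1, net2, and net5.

net1 = L; net2 = L; net5 = L

net0 = I2 AND I0 = L AND L = L
net1 = I1 AND net0 AND I0 = L AND L AND L = L
net2 = I1 AND net1 = L AND L = L
net5 = net2 AND net1 = L AND L = L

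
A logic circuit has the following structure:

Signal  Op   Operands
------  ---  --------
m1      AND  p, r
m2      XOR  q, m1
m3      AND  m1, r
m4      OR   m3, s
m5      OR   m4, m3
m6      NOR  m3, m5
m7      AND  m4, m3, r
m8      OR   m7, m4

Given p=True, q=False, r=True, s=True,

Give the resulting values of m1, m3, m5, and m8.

m1 = p AND r = True AND True = True
m3 = m1 AND r = True AND True = True
m4 = m3 OR s = True OR True = True
m5 = m4 OR m3 = True OR True = True
m7 = m4 AND m3 AND r = True AND True AND True = True
m8 = m7 OR m4 = True OR True = True

m1 = True; m3 = True; m5 = True; m8 = True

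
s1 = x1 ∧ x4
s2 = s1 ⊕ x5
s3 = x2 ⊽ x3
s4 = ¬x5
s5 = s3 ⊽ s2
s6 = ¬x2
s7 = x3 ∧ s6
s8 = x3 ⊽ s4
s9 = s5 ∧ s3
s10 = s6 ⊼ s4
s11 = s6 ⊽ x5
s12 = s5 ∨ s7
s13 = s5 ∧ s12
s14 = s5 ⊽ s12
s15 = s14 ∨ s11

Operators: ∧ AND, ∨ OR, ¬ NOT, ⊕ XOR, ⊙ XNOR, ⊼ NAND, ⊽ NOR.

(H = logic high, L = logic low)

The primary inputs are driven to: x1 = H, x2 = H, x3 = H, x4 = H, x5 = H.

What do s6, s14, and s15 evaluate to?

s6 = L; s14 = L; s15 = L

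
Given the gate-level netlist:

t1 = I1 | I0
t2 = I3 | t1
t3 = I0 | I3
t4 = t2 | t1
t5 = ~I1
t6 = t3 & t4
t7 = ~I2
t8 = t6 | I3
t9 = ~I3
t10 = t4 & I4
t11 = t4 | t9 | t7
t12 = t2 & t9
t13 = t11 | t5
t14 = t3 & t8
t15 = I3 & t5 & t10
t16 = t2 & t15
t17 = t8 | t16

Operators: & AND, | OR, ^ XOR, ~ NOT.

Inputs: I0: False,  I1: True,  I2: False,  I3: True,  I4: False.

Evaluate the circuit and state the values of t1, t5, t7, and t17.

t1 = True; t5 = False; t7 = True; t17 = True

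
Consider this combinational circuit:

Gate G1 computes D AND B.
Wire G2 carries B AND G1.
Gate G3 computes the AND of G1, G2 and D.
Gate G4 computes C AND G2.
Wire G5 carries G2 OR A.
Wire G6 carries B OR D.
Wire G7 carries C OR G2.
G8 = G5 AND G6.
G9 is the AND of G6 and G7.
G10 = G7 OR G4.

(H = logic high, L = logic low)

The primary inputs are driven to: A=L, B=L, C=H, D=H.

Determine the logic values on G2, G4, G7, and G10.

G2 = L, G4 = L, G7 = H, G10 = H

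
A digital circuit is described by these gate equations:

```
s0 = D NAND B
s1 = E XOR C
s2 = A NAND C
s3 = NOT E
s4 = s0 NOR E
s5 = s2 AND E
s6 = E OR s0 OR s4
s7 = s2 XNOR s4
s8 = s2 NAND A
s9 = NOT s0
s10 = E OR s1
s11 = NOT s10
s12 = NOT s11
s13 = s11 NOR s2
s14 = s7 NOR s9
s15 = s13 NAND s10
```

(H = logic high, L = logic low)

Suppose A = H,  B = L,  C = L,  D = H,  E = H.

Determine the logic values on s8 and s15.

s8 = L  s15 = H

s1 = E XOR C = H XOR L = H
s2 = A NAND C = H NAND L = H
s8 = s2 NAND A = H NAND H = L
s10 = E OR s1 = H OR H = H
s11 = NOT s10 = NOT H = L
s13 = s11 NOR s2 = L NOR H = L
s15 = s13 NAND s10 = L NAND H = H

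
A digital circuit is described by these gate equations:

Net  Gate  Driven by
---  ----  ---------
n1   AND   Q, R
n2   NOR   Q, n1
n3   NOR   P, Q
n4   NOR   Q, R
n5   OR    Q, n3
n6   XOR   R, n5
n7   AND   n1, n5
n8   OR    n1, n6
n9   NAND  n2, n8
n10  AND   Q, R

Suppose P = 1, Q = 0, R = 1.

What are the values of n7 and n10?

n7 = 0; n10 = 0

n1 = Q AND R = 0 AND 1 = 0
n3 = P NOR Q = 1 NOR 0 = 0
n5 = Q OR n3 = 0 OR 0 = 0
n7 = n1 AND n5 = 0 AND 0 = 0
n10 = Q AND R = 0 AND 1 = 0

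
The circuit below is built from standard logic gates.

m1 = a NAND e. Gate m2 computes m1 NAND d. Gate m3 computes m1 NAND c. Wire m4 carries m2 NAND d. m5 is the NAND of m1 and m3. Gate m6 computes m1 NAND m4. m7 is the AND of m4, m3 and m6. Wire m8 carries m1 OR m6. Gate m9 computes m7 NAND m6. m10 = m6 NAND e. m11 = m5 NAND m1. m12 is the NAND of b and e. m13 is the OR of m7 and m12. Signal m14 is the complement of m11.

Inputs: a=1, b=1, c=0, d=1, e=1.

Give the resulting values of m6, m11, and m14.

m6 = 1  m11 = 1  m14 = 0

m1 = a NAND e = 1 NAND 1 = 0
m2 = m1 NAND d = 0 NAND 1 = 1
m3 = m1 NAND c = 0 NAND 0 = 1
m4 = m2 NAND d = 1 NAND 1 = 0
m5 = m1 NAND m3 = 0 NAND 1 = 1
m6 = m1 NAND m4 = 0 NAND 0 = 1
m11 = m5 NAND m1 = 1 NAND 0 = 1
m14 = NOT m11 = NOT 1 = 0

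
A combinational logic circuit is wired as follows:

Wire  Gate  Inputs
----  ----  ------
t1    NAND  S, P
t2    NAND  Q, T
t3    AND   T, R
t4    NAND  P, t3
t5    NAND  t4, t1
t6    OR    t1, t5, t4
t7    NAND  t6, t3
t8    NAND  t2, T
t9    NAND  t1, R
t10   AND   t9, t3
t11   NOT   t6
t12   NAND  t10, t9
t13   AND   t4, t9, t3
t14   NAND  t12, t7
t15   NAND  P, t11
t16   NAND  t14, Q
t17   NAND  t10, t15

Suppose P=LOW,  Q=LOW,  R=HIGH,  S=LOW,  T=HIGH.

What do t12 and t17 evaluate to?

t1 = S NAND P = LOW NAND LOW = HIGH
t3 = T AND R = HIGH AND HIGH = HIGH
t4 = P NAND t3 = LOW NAND HIGH = HIGH
t5 = t4 NAND t1 = HIGH NAND HIGH = LOW
t6 = t1 OR t5 OR t4 = HIGH OR LOW OR HIGH = HIGH
t9 = t1 NAND R = HIGH NAND HIGH = LOW
t10 = t9 AND t3 = LOW AND HIGH = LOW
t11 = NOT t6 = NOT HIGH = LOW
t12 = t10 NAND t9 = LOW NAND LOW = HIGH
t15 = P NAND t11 = LOW NAND LOW = HIGH
t17 = t10 NAND t15 = LOW NAND HIGH = HIGH

t12 = HIGH, t17 = HIGH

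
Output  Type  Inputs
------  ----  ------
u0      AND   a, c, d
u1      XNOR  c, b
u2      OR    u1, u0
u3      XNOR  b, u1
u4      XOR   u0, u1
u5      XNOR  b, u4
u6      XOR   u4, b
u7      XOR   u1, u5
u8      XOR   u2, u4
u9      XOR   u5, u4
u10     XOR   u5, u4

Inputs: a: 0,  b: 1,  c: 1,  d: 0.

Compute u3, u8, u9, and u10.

u3 = 1, u8 = 0, u9 = 0, u10 = 0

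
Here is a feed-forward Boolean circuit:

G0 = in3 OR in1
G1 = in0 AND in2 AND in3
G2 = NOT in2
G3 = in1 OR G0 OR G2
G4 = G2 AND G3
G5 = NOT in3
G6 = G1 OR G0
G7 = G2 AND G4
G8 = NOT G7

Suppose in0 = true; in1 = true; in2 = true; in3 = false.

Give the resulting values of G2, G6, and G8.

G2 = false; G6 = true; G8 = true

G0 = in3 OR in1 = false OR true = true
G1 = in0 AND in2 AND in3 = true AND true AND false = false
G2 = NOT in2 = NOT true = false
G3 = in1 OR G0 OR G2 = true OR true OR false = true
G4 = G2 AND G3 = false AND true = false
G6 = G1 OR G0 = false OR true = true
G7 = G2 AND G4 = false AND false = false
G8 = NOT G7 = NOT false = true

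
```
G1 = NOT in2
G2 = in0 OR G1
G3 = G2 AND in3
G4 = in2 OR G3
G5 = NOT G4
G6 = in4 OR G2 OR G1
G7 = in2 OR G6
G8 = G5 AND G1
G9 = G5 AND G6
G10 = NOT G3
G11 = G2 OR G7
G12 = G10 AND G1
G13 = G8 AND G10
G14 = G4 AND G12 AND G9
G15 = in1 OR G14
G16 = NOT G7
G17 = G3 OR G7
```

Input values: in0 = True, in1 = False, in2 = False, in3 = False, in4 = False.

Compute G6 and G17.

G1 = NOT in2 = NOT False = True
G2 = in0 OR G1 = True OR True = True
G3 = G2 AND in3 = True AND False = False
G6 = in4 OR G2 OR G1 = False OR True OR True = True
G7 = in2 OR G6 = False OR True = True
G17 = G3 OR G7 = False OR True = True

G6 = True  G17 = True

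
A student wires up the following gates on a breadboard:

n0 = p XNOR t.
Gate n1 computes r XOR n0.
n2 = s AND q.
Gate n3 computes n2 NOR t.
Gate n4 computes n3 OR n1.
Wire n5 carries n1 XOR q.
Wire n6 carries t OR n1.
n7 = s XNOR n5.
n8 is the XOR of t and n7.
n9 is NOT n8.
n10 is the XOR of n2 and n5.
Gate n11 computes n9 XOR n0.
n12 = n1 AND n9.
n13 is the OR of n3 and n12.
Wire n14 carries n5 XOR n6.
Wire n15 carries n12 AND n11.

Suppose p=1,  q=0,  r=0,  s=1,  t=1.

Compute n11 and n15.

n11 = 0, n15 = 0

n0 = p XNOR t = 1 XNOR 1 = 1
n1 = r XOR n0 = 0 XOR 1 = 1
n5 = n1 XOR q = 1 XOR 0 = 1
n7 = s XNOR n5 = 1 XNOR 1 = 1
n8 = t XOR n7 = 1 XOR 1 = 0
n9 = NOT n8 = NOT 0 = 1
n11 = n9 XOR n0 = 1 XOR 1 = 0
n12 = n1 AND n9 = 1 AND 1 = 1
n15 = n12 AND n11 = 1 AND 0 = 0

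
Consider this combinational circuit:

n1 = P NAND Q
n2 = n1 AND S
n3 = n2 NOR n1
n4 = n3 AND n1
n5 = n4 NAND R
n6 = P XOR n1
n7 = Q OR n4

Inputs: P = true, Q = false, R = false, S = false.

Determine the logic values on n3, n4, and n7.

n1 = P NAND Q = true NAND false = true
n2 = n1 AND S = true AND false = false
n3 = n2 NOR n1 = false NOR true = false
n4 = n3 AND n1 = false AND true = false
n7 = Q OR n4 = false OR false = false

n3 = false, n4 = false, n7 = false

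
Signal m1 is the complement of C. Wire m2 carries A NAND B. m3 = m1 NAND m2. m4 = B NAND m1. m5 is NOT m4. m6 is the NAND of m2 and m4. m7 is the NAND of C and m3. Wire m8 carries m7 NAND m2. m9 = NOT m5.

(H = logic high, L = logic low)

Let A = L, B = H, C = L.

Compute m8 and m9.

m8 = L, m9 = L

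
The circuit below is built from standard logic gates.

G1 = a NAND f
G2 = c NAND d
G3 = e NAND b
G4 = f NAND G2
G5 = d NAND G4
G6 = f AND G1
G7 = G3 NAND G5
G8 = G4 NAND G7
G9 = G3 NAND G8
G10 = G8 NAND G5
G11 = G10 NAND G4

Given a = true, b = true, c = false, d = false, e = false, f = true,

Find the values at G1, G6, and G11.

G1 = false, G6 = false, G11 = true

G1 = a NAND f = true NAND true = false
G2 = c NAND d = false NAND false = true
G3 = e NAND b = false NAND true = true
G4 = f NAND G2 = true NAND true = false
G5 = d NAND G4 = false NAND false = true
G6 = f AND G1 = true AND false = false
G7 = G3 NAND G5 = true NAND true = false
G8 = G4 NAND G7 = false NAND false = true
G10 = G8 NAND G5 = true NAND true = false
G11 = G10 NAND G4 = false NAND false = true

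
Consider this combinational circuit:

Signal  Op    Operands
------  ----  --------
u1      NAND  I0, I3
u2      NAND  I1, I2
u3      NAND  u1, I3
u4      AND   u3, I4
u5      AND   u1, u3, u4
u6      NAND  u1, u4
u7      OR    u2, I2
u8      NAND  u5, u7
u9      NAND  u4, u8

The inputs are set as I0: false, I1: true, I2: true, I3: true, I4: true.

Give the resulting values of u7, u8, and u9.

u1 = I0 NAND I3 = false NAND true = true
u2 = I1 NAND I2 = true NAND true = false
u3 = u1 NAND I3 = true NAND true = false
u4 = u3 AND I4 = false AND true = false
u5 = u1 AND u3 AND u4 = true AND false AND false = false
u7 = u2 OR I2 = false OR true = true
u8 = u5 NAND u7 = false NAND true = true
u9 = u4 NAND u8 = false NAND true = true

u7 = true, u8 = true, u9 = true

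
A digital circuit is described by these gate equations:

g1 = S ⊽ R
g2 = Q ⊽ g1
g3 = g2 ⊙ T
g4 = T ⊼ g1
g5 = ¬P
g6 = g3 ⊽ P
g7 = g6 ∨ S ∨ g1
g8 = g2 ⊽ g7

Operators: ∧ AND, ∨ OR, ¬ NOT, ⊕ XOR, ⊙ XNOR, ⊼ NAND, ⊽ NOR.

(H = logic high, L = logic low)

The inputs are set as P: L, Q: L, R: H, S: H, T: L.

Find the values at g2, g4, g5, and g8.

g1 = S NOR R = H NOR H = L
g2 = Q NOR g1 = L NOR L = H
g3 = g2 XNOR T = H XNOR L = L
g4 = T NAND g1 = L NAND L = H
g5 = NOT P = NOT L = H
g6 = g3 NOR P = L NOR L = H
g7 = g6 OR S OR g1 = H OR H OR L = H
g8 = g2 NOR g7 = H NOR H = L

g2 = H, g4 = H, g5 = H, g8 = L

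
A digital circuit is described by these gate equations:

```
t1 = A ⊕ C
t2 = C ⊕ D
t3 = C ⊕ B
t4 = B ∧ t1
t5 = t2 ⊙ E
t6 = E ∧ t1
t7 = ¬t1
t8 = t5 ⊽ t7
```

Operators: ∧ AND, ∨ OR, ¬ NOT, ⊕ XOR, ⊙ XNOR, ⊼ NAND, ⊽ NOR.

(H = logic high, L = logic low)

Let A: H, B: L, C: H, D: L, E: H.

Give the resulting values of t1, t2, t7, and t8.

t1 = L, t2 = H, t7 = H, t8 = L

t1 = A XOR C = H XOR H = L
t2 = C XOR D = H XOR L = H
t5 = t2 XNOR E = H XNOR H = H
t7 = NOT t1 = NOT L = H
t8 = t5 NOR t7 = H NOR H = L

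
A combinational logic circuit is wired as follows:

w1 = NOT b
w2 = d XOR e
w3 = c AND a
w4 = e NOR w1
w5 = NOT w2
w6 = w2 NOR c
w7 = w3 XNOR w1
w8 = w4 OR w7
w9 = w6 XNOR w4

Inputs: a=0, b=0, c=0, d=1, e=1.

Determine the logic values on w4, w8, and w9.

w4 = 0; w8 = 0; w9 = 0

w1 = NOT b = NOT 0 = 1
w2 = d XOR e = 1 XOR 1 = 0
w3 = c AND a = 0 AND 0 = 0
w4 = e NOR w1 = 1 NOR 1 = 0
w6 = w2 NOR c = 0 NOR 0 = 1
w7 = w3 XNOR w1 = 0 XNOR 1 = 0
w8 = w4 OR w7 = 0 OR 0 = 0
w9 = w6 XNOR w4 = 1 XNOR 0 = 0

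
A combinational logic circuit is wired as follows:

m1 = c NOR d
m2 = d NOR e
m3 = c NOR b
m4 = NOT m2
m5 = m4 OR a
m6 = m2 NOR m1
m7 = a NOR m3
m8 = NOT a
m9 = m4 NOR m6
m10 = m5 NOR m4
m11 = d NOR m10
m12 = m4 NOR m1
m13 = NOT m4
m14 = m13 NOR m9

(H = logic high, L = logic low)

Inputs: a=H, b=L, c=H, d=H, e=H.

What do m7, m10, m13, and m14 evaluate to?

m1 = c NOR d = H NOR H = L
m2 = d NOR e = H NOR H = L
m3 = c NOR b = H NOR L = L
m4 = NOT m2 = NOT L = H
m5 = m4 OR a = H OR H = H
m6 = m2 NOR m1 = L NOR L = H
m7 = a NOR m3 = H NOR L = L
m9 = m4 NOR m6 = H NOR H = L
m10 = m5 NOR m4 = H NOR H = L
m13 = NOT m4 = NOT H = L
m14 = m13 NOR m9 = L NOR L = H

m7 = L, m10 = L, m13 = L, m14 = H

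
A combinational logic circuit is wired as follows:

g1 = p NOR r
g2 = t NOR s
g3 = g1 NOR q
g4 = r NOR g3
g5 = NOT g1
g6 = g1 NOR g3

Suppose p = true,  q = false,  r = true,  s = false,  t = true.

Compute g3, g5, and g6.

g3 = true, g5 = true, g6 = false

g1 = p NOR r = true NOR true = false
g3 = g1 NOR q = false NOR false = true
g5 = NOT g1 = NOT false = true
g6 = g1 NOR g3 = false NOR true = false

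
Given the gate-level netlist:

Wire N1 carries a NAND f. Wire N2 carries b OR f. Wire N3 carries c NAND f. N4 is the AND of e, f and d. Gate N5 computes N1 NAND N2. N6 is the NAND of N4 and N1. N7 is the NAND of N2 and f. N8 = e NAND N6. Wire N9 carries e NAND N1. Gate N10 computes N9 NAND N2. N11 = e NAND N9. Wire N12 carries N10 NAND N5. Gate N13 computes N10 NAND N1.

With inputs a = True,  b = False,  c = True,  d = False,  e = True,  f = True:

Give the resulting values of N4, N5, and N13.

N1 = a NAND f = True NAND True = False
N2 = b OR f = False OR True = True
N4 = e AND f AND d = True AND True AND False = False
N5 = N1 NAND N2 = False NAND True = True
N9 = e NAND N1 = True NAND False = True
N10 = N9 NAND N2 = True NAND True = False
N13 = N10 NAND N1 = False NAND False = True

N4 = False  N5 = True  N13 = True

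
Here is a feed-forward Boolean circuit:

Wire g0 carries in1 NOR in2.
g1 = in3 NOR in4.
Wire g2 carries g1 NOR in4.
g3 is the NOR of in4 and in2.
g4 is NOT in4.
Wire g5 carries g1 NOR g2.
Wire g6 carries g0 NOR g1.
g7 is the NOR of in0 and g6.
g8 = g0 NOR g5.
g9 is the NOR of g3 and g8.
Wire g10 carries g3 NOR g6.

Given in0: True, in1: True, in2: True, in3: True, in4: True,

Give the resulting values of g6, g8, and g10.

g6 = True; g8 = False; g10 = False

g0 = in1 NOR in2 = True NOR True = False
g1 = in3 NOR in4 = True NOR True = False
g2 = g1 NOR in4 = False NOR True = False
g3 = in4 NOR in2 = True NOR True = False
g5 = g1 NOR g2 = False NOR False = True
g6 = g0 NOR g1 = False NOR False = True
g8 = g0 NOR g5 = False NOR True = False
g10 = g3 NOR g6 = False NOR True = False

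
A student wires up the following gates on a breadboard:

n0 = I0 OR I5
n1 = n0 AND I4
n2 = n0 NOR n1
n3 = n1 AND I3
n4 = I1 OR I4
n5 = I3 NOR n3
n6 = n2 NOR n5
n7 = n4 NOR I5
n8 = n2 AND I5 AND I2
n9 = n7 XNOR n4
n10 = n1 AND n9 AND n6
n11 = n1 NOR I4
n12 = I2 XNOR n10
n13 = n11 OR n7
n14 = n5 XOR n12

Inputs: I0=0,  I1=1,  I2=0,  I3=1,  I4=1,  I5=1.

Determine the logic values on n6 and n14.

n0 = I0 OR I5 = 0 OR 1 = 1
n1 = n0 AND I4 = 1 AND 1 = 1
n2 = n0 NOR n1 = 1 NOR 1 = 0
n3 = n1 AND I3 = 1 AND 1 = 1
n4 = I1 OR I4 = 1 OR 1 = 1
n5 = I3 NOR n3 = 1 NOR 1 = 0
n6 = n2 NOR n5 = 0 NOR 0 = 1
n7 = n4 NOR I5 = 1 NOR 1 = 0
n9 = n7 XNOR n4 = 0 XNOR 1 = 0
n10 = n1 AND n9 AND n6 = 1 AND 0 AND 1 = 0
n12 = I2 XNOR n10 = 0 XNOR 0 = 1
n14 = n5 XOR n12 = 0 XOR 1 = 1

n6 = 1, n14 = 1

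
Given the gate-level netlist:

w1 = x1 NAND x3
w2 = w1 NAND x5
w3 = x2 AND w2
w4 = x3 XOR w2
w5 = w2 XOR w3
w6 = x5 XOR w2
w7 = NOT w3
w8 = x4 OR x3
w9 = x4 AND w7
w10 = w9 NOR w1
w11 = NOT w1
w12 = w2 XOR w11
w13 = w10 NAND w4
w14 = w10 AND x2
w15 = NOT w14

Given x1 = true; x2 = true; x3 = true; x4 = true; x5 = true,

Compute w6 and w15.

w1 = x1 NAND x3 = true NAND true = false
w2 = w1 NAND x5 = false NAND true = true
w3 = x2 AND w2 = true AND true = true
w6 = x5 XOR w2 = true XOR true = false
w7 = NOT w3 = NOT true = false
w9 = x4 AND w7 = true AND false = false
w10 = w9 NOR w1 = false NOR false = true
w14 = w10 AND x2 = true AND true = true
w15 = NOT w14 = NOT true = false

w6 = false  w15 = false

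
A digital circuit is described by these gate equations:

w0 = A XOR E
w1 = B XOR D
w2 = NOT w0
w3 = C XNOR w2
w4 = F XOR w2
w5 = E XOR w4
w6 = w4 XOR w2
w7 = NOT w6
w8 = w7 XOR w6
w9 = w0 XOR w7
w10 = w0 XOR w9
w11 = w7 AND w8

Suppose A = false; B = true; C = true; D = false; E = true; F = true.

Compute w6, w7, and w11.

w0 = A XOR E = false XOR true = true
w2 = NOT w0 = NOT true = false
w4 = F XOR w2 = true XOR false = true
w6 = w4 XOR w2 = true XOR false = true
w7 = NOT w6 = NOT true = false
w8 = w7 XOR w6 = false XOR true = true
w11 = w7 AND w8 = false AND true = false

w6 = true, w7 = false, w11 = false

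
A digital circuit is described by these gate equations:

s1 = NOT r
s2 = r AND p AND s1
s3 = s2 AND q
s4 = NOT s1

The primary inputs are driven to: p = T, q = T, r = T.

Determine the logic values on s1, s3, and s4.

s1 = F, s3 = F, s4 = T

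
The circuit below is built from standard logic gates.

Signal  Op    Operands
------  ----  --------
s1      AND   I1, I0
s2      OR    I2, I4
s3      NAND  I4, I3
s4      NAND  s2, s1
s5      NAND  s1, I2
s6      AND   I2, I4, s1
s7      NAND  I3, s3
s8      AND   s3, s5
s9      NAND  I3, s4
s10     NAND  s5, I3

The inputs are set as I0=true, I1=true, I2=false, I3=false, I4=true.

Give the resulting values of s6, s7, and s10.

s6 = false; s7 = true; s10 = true

s1 = I1 AND I0 = true AND true = true
s3 = I4 NAND I3 = true NAND false = true
s5 = s1 NAND I2 = true NAND false = true
s6 = I2 AND I4 AND s1 = false AND true AND true = false
s7 = I3 NAND s3 = false NAND true = true
s10 = s5 NAND I3 = true NAND false = true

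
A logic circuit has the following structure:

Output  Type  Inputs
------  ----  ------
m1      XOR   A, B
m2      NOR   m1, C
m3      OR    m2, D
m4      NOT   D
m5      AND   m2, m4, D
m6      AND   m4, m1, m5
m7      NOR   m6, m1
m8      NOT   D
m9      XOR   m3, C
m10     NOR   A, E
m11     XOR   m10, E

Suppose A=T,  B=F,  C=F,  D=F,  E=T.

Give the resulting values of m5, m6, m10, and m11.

m5 = F, m6 = F, m10 = F, m11 = T

m1 = A XOR B = T XOR F = T
m2 = m1 NOR C = T NOR F = F
m4 = NOT D = NOT F = T
m5 = m2 AND m4 AND D = F AND T AND F = F
m6 = m4 AND m1 AND m5 = T AND T AND F = F
m10 = A NOR E = T NOR T = F
m11 = m10 XOR E = F XOR T = T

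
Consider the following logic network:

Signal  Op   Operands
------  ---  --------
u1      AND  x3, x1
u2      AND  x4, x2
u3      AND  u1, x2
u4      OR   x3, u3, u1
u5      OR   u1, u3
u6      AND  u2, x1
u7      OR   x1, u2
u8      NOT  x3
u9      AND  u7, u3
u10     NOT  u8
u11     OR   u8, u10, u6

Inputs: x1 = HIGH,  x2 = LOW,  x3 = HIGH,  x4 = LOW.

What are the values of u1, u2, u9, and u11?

u1 = x3 AND x1 = HIGH AND HIGH = HIGH
u2 = x4 AND x2 = LOW AND LOW = LOW
u3 = u1 AND x2 = HIGH AND LOW = LOW
u6 = u2 AND x1 = LOW AND HIGH = LOW
u7 = x1 OR u2 = HIGH OR LOW = HIGH
u8 = NOT x3 = NOT HIGH = LOW
u9 = u7 AND u3 = HIGH AND LOW = LOW
u10 = NOT u8 = NOT LOW = HIGH
u11 = u8 OR u10 OR u6 = LOW OR HIGH OR LOW = HIGH

u1 = HIGH  u2 = LOW  u9 = LOW  u11 = HIGH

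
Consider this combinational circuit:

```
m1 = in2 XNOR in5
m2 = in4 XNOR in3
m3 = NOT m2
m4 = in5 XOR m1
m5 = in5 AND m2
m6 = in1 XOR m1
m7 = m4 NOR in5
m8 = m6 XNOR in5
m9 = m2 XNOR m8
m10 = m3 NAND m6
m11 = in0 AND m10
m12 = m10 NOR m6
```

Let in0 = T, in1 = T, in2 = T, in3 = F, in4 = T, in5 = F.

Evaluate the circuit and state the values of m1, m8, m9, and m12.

m1 = F, m8 = F, m9 = T, m12 = F

m1 = in2 XNOR in5 = T XNOR F = F
m2 = in4 XNOR in3 = T XNOR F = F
m3 = NOT m2 = NOT F = T
m6 = in1 XOR m1 = T XOR F = T
m8 = m6 XNOR in5 = T XNOR F = F
m9 = m2 XNOR m8 = F XNOR F = T
m10 = m3 NAND m6 = T NAND T = F
m12 = m10 NOR m6 = F NOR T = F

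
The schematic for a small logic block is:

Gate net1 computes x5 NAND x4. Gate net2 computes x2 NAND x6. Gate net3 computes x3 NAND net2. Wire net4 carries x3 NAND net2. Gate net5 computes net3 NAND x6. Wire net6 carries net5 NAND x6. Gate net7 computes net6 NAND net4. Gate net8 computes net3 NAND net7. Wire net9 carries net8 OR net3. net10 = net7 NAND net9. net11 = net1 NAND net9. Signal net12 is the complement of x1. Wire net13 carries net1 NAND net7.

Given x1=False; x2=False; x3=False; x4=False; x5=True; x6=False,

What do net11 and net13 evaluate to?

net1 = x5 NAND x4 = True NAND False = True
net2 = x2 NAND x6 = False NAND False = True
net3 = x3 NAND net2 = False NAND True = True
net4 = x3 NAND net2 = False NAND True = True
net5 = net3 NAND x6 = True NAND False = True
net6 = net5 NAND x6 = True NAND False = True
net7 = net6 NAND net4 = True NAND True = False
net8 = net3 NAND net7 = True NAND False = True
net9 = net8 OR net3 = True OR True = True
net11 = net1 NAND net9 = True NAND True = False
net13 = net1 NAND net7 = True NAND False = True

net11 = False, net13 = True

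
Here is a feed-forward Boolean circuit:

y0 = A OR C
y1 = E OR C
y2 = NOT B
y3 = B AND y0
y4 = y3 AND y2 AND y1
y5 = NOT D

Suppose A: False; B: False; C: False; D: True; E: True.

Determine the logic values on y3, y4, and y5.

y3 = False  y4 = False  y5 = False

y0 = A OR C = False OR False = False
y1 = E OR C = True OR False = True
y2 = NOT B = NOT False = True
y3 = B AND y0 = False AND False = False
y4 = y3 AND y2 AND y1 = False AND True AND True = False
y5 = NOT D = NOT True = False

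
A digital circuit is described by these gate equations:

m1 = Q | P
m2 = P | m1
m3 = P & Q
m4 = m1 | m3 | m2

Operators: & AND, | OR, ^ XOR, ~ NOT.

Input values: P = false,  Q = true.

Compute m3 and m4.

m3 = false  m4 = true

m1 = Q OR P = true OR false = true
m2 = P OR m1 = false OR true = true
m3 = P AND Q = false AND true = false
m4 = m1 OR m3 OR m2 = true OR false OR true = true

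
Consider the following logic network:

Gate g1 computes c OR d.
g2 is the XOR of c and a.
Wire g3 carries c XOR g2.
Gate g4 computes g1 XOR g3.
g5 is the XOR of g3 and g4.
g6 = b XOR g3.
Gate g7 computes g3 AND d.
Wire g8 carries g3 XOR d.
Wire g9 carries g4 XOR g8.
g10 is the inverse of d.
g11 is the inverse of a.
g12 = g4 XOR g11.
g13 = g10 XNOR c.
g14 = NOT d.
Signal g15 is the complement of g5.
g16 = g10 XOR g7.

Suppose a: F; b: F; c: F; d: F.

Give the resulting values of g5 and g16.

g5 = F, g16 = T

g1 = c OR d = F OR F = F
g2 = c XOR a = F XOR F = F
g3 = c XOR g2 = F XOR F = F
g4 = g1 XOR g3 = F XOR F = F
g5 = g3 XOR g4 = F XOR F = F
g7 = g3 AND d = F AND F = F
g10 = NOT d = NOT F = T
g16 = g10 XOR g7 = T XOR F = T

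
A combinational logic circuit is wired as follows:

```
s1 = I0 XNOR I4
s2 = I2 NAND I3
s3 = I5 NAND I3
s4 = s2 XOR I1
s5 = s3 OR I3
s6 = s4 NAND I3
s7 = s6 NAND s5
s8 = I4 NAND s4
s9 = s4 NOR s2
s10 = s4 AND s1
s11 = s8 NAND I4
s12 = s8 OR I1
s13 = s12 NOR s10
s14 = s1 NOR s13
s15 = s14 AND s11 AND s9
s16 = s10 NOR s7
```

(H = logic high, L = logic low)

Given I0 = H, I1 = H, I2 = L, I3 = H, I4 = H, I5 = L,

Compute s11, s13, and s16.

s11 = L  s13 = L  s16 = H

s1 = I0 XNOR I4 = H XNOR H = H
s2 = I2 NAND I3 = L NAND H = H
s3 = I5 NAND I3 = L NAND H = H
s4 = s2 XOR I1 = H XOR H = L
s5 = s3 OR I3 = H OR H = H
s6 = s4 NAND I3 = L NAND H = H
s7 = s6 NAND s5 = H NAND H = L
s8 = I4 NAND s4 = H NAND L = H
s10 = s4 AND s1 = L AND H = L
s11 = s8 NAND I4 = H NAND H = L
s12 = s8 OR I1 = H OR H = H
s13 = s12 NOR s10 = H NOR L = L
s16 = s10 NOR s7 = L NOR L = H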